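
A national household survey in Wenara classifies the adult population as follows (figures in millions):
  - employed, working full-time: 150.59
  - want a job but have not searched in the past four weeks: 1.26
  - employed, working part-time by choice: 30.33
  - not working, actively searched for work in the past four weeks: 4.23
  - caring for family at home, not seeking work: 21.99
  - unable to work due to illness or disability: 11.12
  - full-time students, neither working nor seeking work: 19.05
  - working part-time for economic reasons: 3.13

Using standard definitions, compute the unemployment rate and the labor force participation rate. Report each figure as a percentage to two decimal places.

Employed = 150.59 + 30.33 + 3.13 = 184.05 million (anyone who worked, including part-time for economic reasons, counts as employed).
Unemployed = 4.23 million.
Labor force = 184.05 + 4.23 = 188.28 million.
Not in labor force = 1.26 + 21.99 + 11.12 + 19.05 = 53.42 million (those not working and not actively searching are outside the labor force — including those who want a job but have given up searching).
Civilian working-age population = 188.28 + 53.42 = 241.70 million.
Unemployment rate = 4.23 / 188.28 = 2.25%.
Labor force participation rate = 188.28 / 241.70 = 77.90%.

Unemployment rate ≈ 2.25%; labor force participation rate ≈ 77.90%.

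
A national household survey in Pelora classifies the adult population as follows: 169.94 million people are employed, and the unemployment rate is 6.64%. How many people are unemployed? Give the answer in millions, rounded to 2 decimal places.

About 12.09 million are unemployed.

Let U be the number unemployed. The labor force is E + U, and U/(E+U) = 0.0664.
So U = 0.0664 × 169.94 / (1 − 0.0664) = 11.2840 / 0.9336 ≈ 12.09 million.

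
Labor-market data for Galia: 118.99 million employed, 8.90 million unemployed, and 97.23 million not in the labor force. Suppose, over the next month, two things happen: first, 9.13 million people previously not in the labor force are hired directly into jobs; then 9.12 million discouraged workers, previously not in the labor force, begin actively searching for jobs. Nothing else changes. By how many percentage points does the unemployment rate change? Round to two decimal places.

The unemployment rate changes by +5.37 percentage points.

Initially, labor force = 118.99 + 8.90 = 127.89 million, so u = 8.90/127.89 = 6.96%.
After the first change, employed and labor force both rise by 9.13; unemployed unchanged → E = 128.12, U = 8.90, labor force = 137.02 million.
After the second change, unemployed and labor force both rise by 9.12 → E = 128.12, U = 18.02, labor force = 146.14 million.
New unemployment rate = 18.02 / 146.14 = 12.33%.
Change = 12.33% − 6.96% = +5.37 percentage points.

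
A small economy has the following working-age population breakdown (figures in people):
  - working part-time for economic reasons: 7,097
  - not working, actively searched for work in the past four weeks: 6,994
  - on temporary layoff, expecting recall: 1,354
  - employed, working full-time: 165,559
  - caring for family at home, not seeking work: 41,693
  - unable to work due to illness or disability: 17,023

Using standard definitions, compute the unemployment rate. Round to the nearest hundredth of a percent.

Employed = 7,097 + 165,559 = 172,656 (anyone who worked, including part-time for economic reasons, counts as employed).
Unemployed = 6,994 + 1,354 = 8,348 (jobless and actively searching, or on temporary layoff).
Labor force = 172,656 + 8,348 = 181,004.
Unemployment rate = 8,348 / 181,004 = 4.61%.

Unemployment rate ≈ 4.61%.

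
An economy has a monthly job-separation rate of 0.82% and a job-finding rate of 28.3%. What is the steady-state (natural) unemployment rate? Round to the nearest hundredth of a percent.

At steady state the flows balance: s·E = f·U, so U/(E+U) = s/(s+f).
u* = 0.82 / (0.82 + 28.3) = 0.82 / 29.12 = 2.82%.

Steady-state unemployment rate ≈ 2.82%.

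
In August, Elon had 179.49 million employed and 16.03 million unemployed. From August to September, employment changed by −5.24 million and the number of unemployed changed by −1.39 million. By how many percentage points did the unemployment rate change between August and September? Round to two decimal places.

The unemployment rate changed by −0.45 percentage points.

August: labor force = 179.49 + 16.03 = 195.52; u = 16.03/195.52 = 8.20%.
September: labor force = 174.25 + 14.64 = 188.89; u = 14.64/188.89 = 7.75%.
Change = 7.75% − 8.20% = −0.45 pp.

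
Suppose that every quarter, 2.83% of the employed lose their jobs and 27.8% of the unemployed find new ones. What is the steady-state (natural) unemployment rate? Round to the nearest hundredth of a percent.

Steady-state unemployment rate ≈ 9.24%.

At steady state the flows balance: s·E = f·U, so U/(E+U) = s/(s+f).
u* = 2.83 / (2.83 + 27.8) = 2.83 / 30.63 = 9.24%.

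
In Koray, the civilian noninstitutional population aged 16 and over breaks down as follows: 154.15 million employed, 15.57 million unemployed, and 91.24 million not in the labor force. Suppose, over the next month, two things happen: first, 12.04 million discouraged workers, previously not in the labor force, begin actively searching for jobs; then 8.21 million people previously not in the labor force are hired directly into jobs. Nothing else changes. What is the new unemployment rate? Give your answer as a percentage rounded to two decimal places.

Initially, labor force = 154.15 + 15.57 = 169.72 million, so u = 15.57/169.72 = 9.17%.
After the first change, unemployed and labor force both rise by 12.04 → E = 154.15, U = 27.61, labor force = 181.76 million.
After the second change, employed and labor force both rise by 8.21; unemployed unchanged → E = 162.36, U = 27.61, labor force = 189.97 million.
New unemployment rate = 27.61 / 189.97 = 14.53%.

New unemployment rate ≈ 14.53%.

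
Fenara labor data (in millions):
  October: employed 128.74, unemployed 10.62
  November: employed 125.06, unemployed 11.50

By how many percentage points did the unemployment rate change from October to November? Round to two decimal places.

The unemployment rate changed by +0.80 percentage points.

October: labor force = 128.74 + 10.62 = 139.36; u = 10.62/139.36 = 7.62%.
November: labor force = 125.06 + 11.50 = 136.56; u = 11.50/136.56 = 8.42%.
Change = 8.42% − 7.62% = +0.80 pp.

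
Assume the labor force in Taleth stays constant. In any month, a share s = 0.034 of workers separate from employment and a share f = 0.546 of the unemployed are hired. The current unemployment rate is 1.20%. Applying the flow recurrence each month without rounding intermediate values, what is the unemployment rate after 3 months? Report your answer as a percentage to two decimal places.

Unemployment rate after three months ≈ 5.52%.

With a fixed labor force, u_{t+1} = u_t + s·(1−u_t) − f·u_t = u_t·(1−s−f) + s.
Here 1−s−f = 0.420 and s = 0.034.
u_1 = 0.012000 × 0.420 + 0.034 = 0.039040.
u_2 = 0.039040 × 0.420 + 0.034 = 0.050397.
u_3 = 0.050397 × 0.420 + 0.034 = 0.055167.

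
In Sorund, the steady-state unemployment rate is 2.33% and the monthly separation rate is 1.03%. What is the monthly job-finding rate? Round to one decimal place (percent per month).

From u* = s/(s+f): f = s·(1−u)/u.
f = 1.03 × (1 − 0.0233) / 0.0233 = 1.0060 / 0.0233 ≈ 43.2% per month.

Job-finding rate ≈ 43.2% per month.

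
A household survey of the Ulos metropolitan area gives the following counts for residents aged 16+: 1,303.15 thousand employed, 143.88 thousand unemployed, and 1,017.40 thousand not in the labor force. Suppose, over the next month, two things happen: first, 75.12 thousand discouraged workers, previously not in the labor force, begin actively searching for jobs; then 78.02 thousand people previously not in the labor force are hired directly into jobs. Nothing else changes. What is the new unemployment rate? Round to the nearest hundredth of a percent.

New unemployment rate ≈ 13.69%.

Initially, labor force = 1,303.15 + 143.88 = 1,447.03 thousand, so u = 143.88/1,447.03 = 9.94%.
After the first change, unemployed and labor force both rise by 75.12 → E = 1,303.15, U = 219.00, labor force = 1,522.15 thousand.
After the second change, employed and labor force both rise by 78.02; unemployed unchanged → E = 1,381.17, U = 219.00, labor force = 1,600.17 thousand.
New unemployment rate = 219.00 / 1,600.17 = 13.69%.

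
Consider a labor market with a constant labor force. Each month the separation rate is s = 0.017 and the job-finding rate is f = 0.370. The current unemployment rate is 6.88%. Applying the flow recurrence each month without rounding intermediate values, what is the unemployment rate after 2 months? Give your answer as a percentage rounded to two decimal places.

Unemployment rate after two months ≈ 5.33%.

With a fixed labor force, u_{t+1} = u_t + s·(1−u_t) − f·u_t = u_t·(1−s−f) + s.
Here 1−s−f = 0.613 and s = 0.017.
u_1 = 0.068800 × 0.613 + 0.017 = 0.059174.
u_2 = 0.059174 × 0.613 + 0.017 = 0.053274.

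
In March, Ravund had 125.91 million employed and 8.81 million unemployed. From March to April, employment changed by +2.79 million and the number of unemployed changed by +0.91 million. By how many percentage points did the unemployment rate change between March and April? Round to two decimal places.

The unemployment rate changed by +0.48 percentage points.

March: labor force = 125.91 + 8.81 = 134.72; u = 8.81/134.72 = 6.54%.
April: labor force = 128.70 + 9.72 = 138.42; u = 9.72/138.42 = 7.02%.
Change = 7.02% − 6.54% = +0.48 pp.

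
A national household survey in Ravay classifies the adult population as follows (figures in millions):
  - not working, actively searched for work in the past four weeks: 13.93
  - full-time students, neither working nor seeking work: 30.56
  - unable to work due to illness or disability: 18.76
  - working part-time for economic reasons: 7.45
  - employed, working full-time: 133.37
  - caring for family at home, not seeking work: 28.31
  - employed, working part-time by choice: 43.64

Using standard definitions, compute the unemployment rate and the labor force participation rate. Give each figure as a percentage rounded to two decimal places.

Unemployment rate ≈ 7.02%; labor force participation rate ≈ 71.88%.

Employed = 7.45 + 133.37 + 43.64 = 184.46 million (anyone who worked, including part-time for economic reasons, counts as employed).
Unemployed = 13.93 million.
Labor force = 184.46 + 13.93 = 198.39 million.
Not in labor force = 30.56 + 18.76 + 28.31 = 77.63 million (those not working and not actively searching are outside the labor force).
Civilian working-age population = 198.39 + 77.63 = 276.02 million.
Unemployment rate = 13.93 / 198.39 = 7.02%.
Labor force participation rate = 198.39 / 276.02 = 71.88%.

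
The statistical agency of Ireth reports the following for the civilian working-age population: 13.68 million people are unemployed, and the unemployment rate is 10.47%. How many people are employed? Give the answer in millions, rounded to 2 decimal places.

Labor force = U / u = 13.68 / 0.1047 ≈ 130.66 million.
Employed = labor force − unemployed = 130.66 − 13.68 = 116.98 million.

About 116.98 million are employed.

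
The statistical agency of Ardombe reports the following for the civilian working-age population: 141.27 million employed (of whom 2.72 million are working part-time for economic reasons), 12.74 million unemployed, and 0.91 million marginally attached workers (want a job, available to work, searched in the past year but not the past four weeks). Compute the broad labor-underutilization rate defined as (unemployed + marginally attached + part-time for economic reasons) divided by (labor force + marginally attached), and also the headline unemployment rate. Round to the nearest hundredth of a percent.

Labor force = 141.27 + 12.74 = 154.01 million.
Numerator = 12.74 + 0.91 + 2.72 = 16.37 million.
Denominator = 154.01 + 0.91 = 154.92 million.
Broad rate = 16.37 / 154.92 = 10.57%.
Headline unemployment rate = 12.74 / 154.01 = 8.27%.

Broad underutilization rate ≈ 10.57%; headline unemployment rate ≈ 8.27%.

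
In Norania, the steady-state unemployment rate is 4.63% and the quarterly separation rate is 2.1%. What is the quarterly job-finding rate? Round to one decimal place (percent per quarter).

From u* = s/(s+f): f = s·(1−u)/u.
f = 2.1 × (1 − 0.0463) / 0.0463 = 2.0028 / 0.0463 ≈ 43.3% per quarter.

Job-finding rate ≈ 43.3% per quarter.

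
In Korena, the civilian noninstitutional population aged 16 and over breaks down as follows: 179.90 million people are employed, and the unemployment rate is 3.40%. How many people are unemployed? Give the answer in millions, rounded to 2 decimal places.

Let U be the number unemployed. The labor force is E + U, and U/(E+U) = 0.0340.
So U = 0.0340 × 179.90 / (1 − 0.0340) = 6.1166 / 0.9660 ≈ 6.33 million.

About 6.33 million are unemployed.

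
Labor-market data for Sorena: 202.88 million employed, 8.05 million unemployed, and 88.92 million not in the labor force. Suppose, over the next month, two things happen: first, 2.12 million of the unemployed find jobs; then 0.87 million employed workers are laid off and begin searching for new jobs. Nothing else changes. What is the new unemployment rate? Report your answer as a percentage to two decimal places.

Initially, labor force = 202.88 + 8.05 = 210.93 million, so u = 8.05/210.93 = 3.82%.
After the first change, unemployed falls and employed rises by 2.12; labor force unchanged → E = 205.00, U = 5.93, labor force = 210.93 million.
After the second change, employed falls and unemployed rises by 0.87; labor force unchanged → E = 204.13, U = 6.80, labor force = 210.93 million.
New unemployment rate = 6.80 / 210.93 = 3.22%.

New unemployment rate ≈ 3.22%.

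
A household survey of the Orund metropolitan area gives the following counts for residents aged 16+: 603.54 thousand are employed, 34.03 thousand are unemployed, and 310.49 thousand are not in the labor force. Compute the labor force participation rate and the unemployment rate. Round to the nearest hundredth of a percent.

Labor force = employed + unemployed = 603.54 + 34.03 = 637.57 thousand.
Working-age population = 637.57 + 310.49 = 948.06 thousand.
Unemployment rate = 34.03 / 637.57 = 5.34%.
Labor force participation rate = 637.57 / 948.06 = 67.25%.

Labor force participation rate ≈ 67.25%; unemployment rate ≈ 5.34%.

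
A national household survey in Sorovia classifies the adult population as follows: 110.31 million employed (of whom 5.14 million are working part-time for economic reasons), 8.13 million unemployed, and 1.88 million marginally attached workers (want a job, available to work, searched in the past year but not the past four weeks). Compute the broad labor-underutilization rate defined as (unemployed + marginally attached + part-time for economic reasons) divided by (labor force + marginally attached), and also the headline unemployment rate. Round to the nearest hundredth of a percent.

Labor force = 110.31 + 8.13 = 118.44 million.
Numerator = 8.13 + 1.88 + 5.14 = 15.15 million.
Denominator = 118.44 + 1.88 = 120.32 million.
Broad rate = 15.15 / 120.32 = 12.59%.
Headline unemployment rate = 8.13 / 118.44 = 6.86%.

Broad underutilization rate ≈ 12.59%; headline unemployment rate ≈ 6.86%.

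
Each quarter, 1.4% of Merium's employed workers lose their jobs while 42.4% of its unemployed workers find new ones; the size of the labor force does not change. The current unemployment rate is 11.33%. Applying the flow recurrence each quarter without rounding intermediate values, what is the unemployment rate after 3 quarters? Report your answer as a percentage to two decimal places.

Unemployment rate after three quarters ≈ 4.64%.

With a fixed labor force, u_{t+1} = u_t + s·(1−u_t) − f·u_t = u_t·(1−s−f) + s.
Here 1−s−f = 0.562 and s = 0.014.
u_1 = 0.113300 × 0.562 + 0.014 = 0.077675.
u_2 = 0.077675 × 0.562 + 0.014 = 0.057653.
u_3 = 0.057653 × 0.562 + 0.014 = 0.046401.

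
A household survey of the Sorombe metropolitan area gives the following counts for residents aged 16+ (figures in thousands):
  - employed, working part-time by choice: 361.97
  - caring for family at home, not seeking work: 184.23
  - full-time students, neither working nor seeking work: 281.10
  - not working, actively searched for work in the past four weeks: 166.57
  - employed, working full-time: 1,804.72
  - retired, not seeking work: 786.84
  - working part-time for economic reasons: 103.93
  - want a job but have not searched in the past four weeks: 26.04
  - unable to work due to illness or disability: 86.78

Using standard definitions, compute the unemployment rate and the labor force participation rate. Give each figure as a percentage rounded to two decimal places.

Employed = 361.97 + 1,804.72 + 103.93 = 2,270.62 thousand (anyone who worked, including part-time for economic reasons, counts as employed).
Unemployed = 166.57 thousand.
Labor force = 2,270.62 + 166.57 = 2,437.19 thousand.
Not in labor force = 184.23 + 281.10 + 786.84 + 26.04 + 86.78 = 1,364.99 thousand (those not working and not actively searching are outside the labor force — including those who want a job but have given up searching).
Civilian working-age population = 2,437.19 + 1,364.99 = 3,802.18 thousand.
Unemployment rate = 166.57 / 2,437.19 = 6.83%.
Labor force participation rate = 2,437.19 / 3,802.18 = 64.10%.

Unemployment rate ≈ 6.83%; labor force participation rate ≈ 64.10%.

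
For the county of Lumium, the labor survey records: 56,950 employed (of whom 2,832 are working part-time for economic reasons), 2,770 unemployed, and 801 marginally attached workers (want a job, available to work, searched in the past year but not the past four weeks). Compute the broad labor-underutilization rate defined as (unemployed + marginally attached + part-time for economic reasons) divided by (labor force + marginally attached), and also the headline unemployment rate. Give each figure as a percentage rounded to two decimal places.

Labor force = 56,950 + 2,770 = 59,720.
Numerator = 2,770 + 801 + 2,832 = 6,403.
Denominator = 59,720 + 801 = 60,521.
Broad rate = 6,403 / 60,521 = 10.58%.
Headline unemployment rate = 2,770 / 59,720 = 4.64%.

Broad underutilization rate ≈ 10.58%; headline unemployment rate ≈ 4.64%.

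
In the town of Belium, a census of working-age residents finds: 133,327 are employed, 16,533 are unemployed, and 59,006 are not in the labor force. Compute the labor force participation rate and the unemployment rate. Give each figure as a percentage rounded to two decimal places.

Labor force participation rate ≈ 71.75%; unemployment rate ≈ 11.03%.

Labor force = employed + unemployed = 133,327 + 16,533 = 149,860.
Working-age population = 149,860 + 59,006 = 208,866.
Unemployment rate = 16,533 / 149,860 = 11.03%.
Labor force participation rate = 149,860 / 208,866 = 71.75%.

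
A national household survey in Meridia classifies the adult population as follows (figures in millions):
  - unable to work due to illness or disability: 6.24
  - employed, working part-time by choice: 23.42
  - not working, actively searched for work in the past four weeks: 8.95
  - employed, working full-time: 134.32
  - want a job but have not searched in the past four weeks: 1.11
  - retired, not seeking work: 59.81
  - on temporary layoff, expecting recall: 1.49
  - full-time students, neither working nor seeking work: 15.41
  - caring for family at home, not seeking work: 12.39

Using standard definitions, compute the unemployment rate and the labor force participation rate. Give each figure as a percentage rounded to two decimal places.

Employed = 23.42 + 134.32 = 157.74 million.
Unemployed = 8.95 + 1.49 = 10.44 million (jobless and actively searching, or on temporary layoff).
Labor force = 157.74 + 10.44 = 168.18 million.
Not in labor force = 6.24 + 1.11 + 59.81 + 15.41 + 12.39 = 94.96 million (those not working and not actively searching are outside the labor force — including those who want a job but have given up searching).
Civilian working-age population = 168.18 + 94.96 = 263.14 million.
Unemployment rate = 10.44 / 168.18 = 6.21%.
Labor force participation rate = 168.18 / 263.14 = 63.91%.

Unemployment rate ≈ 6.21%; labor force participation rate ≈ 63.91%.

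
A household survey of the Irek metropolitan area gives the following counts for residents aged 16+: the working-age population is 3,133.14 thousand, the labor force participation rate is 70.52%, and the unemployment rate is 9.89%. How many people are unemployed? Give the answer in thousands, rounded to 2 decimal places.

Labor force = 0.7052 × 3,133.14 = 2,209.49 thousand.
Unemployed = 0.0989 × 2,209.49 ≈ 218.52 thousand.

About 218.52 thousand are unemployed.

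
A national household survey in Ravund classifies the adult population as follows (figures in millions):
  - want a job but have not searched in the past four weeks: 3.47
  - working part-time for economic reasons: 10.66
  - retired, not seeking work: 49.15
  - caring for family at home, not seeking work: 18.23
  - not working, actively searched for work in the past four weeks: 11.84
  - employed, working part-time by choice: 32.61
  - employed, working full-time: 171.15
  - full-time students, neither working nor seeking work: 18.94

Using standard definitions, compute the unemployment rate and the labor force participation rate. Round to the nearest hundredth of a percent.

Unemployment rate ≈ 5.23%; labor force participation rate ≈ 71.59%.

Employed = 10.66 + 32.61 + 171.15 = 214.42 million (anyone who worked, including part-time for economic reasons, counts as employed).
Unemployed = 11.84 million.
Labor force = 214.42 + 11.84 = 226.26 million.
Not in labor force = 3.47 + 49.15 + 18.23 + 18.94 = 89.79 million (those not working and not actively searching are outside the labor force — including those who want a job but have given up searching).
Civilian working-age population = 226.26 + 89.79 = 316.05 million.
Unemployment rate = 11.84 / 226.26 = 5.23%.
Labor force participation rate = 226.26 / 316.05 = 71.59%.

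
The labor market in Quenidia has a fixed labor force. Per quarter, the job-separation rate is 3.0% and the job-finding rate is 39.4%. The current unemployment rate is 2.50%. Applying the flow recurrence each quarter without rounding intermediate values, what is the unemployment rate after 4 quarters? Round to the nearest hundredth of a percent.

With a fixed labor force, u_{t+1} = u_t + s·(1−u_t) − f·u_t = u_t·(1−s−f) + s.
Here 1−s−f = 0.576 and s = 0.030.
u_1 = 0.025000 × 0.576 + 0.030 = 0.044400.
u_2 = 0.044400 × 0.576 + 0.030 = 0.055574.
u_3 = 0.055574 × 0.576 + 0.030 = 0.062011.
u_4 = 0.062011 × 0.576 + 0.030 = 0.065718.

Unemployment rate after four quarters ≈ 6.57%.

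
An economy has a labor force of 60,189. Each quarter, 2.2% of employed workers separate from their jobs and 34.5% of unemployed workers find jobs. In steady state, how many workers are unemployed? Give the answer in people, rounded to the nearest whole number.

About 3,608 are unemployed in steady state.

Steady-state unemployment rate u* = s/(s+f) = 2.2/(2.2+34.5) = 0.059946.
Unemployed = u* × labor force = 0.059946 × 60,189 ≈ 3,608.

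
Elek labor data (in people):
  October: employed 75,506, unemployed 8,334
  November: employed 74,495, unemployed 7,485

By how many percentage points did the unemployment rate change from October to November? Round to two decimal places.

October: labor force = 75,506 + 8,334 = 83,840; u = 8,334/83,840 = 9.94%.
November: labor force = 74,495 + 7,485 = 81,980; u = 7,485/81,980 = 9.13%.
Change = 9.13% − 9.94% = −0.81 pp.

The unemployment rate changed by −0.81 percentage points.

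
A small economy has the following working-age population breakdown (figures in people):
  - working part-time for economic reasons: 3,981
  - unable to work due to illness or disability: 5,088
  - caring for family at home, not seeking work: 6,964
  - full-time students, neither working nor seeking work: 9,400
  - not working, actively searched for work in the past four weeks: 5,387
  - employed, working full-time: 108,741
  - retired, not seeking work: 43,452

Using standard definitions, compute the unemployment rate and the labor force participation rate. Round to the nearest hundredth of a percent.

Unemployment rate ≈ 4.56%; labor force participation rate ≈ 64.54%.

Employed = 3,981 + 108,741 = 112,722 (anyone who worked, including part-time for economic reasons, counts as employed).
Unemployed = 5,387.
Labor force = 112,722 + 5,387 = 118,109.
Not in labor force = 5,088 + 6,964 + 9,400 + 43,452 = 64,904 (those not working and not actively searching are outside the labor force).
Civilian working-age population = 118,109 + 64,904 = 183,013.
Unemployment rate = 5,387 / 118,109 = 4.56%.
Labor force participation rate = 118,109 / 183,013 = 64.54%.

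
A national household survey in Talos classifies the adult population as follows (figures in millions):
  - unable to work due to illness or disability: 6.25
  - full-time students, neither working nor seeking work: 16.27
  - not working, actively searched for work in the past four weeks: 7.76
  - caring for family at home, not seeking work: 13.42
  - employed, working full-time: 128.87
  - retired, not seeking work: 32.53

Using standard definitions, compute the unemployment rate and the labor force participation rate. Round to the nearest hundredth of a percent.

Unemployment rate ≈ 5.68%; labor force participation rate ≈ 66.62%.

Employed = 128.87 million.
Unemployed = 7.76 million.
Labor force = 128.87 + 7.76 = 136.63 million.
Not in labor force = 6.25 + 16.27 + 13.42 + 32.53 = 68.47 million (those not working and not actively searching are outside the labor force).
Civilian working-age population = 136.63 + 68.47 = 205.10 million.
Unemployment rate = 7.76 / 136.63 = 5.68%.
Labor force participation rate = 136.63 / 205.10 = 66.62%.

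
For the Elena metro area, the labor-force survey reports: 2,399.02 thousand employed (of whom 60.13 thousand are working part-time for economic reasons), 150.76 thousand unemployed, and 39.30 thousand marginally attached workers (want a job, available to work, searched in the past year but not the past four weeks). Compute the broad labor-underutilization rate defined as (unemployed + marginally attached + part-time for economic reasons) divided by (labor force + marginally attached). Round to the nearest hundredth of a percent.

Broad underutilization rate ≈ 9.66%.

Labor force = 2,399.02 + 150.76 = 2,549.78 thousand.
Numerator = 150.76 + 39.30 + 60.13 = 250.19 thousand.
Denominator = 2,549.78 + 39.30 = 2,589.08 thousand.
Broad rate = 250.19 / 2,589.08 = 9.66%.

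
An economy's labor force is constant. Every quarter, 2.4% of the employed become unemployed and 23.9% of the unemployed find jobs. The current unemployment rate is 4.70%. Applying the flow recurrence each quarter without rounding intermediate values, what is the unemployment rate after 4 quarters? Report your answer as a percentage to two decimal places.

With a fixed labor force, u_{t+1} = u_t + s·(1−u_t) − f·u_t = u_t·(1−s−f) + s.
Here 1−s−f = 0.737 and s = 0.024.
u_1 = 0.047000 × 0.737 + 0.024 = 0.058639.
u_2 = 0.058639 × 0.737 + 0.024 = 0.067217.
u_3 = 0.067217 × 0.737 + 0.024 = 0.073539.
u_4 = 0.073539 × 0.737 + 0.024 = 0.078198.

Unemployment rate after four quarters ≈ 7.82%.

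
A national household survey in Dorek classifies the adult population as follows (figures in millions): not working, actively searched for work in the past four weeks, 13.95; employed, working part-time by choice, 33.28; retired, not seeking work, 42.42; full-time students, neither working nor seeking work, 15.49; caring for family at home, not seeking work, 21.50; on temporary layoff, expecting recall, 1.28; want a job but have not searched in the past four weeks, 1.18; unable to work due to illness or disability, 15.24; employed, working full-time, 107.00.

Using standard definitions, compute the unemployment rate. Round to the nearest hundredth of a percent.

Employed = 33.28 + 107.00 = 140.28 million.
Unemployed = 13.95 + 1.28 = 15.23 million (jobless and actively searching, or on temporary layoff).
Labor force = 140.28 + 15.23 = 155.51 million.
Unemployment rate = 15.23 / 155.51 = 9.79%.

Unemployment rate ≈ 9.79%.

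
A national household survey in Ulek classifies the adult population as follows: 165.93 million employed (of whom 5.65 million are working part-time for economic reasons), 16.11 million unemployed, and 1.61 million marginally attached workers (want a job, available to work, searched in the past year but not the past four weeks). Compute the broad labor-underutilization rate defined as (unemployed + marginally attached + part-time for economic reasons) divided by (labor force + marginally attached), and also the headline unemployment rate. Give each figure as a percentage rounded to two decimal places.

Broad underutilization rate ≈ 12.73%; headline unemployment rate ≈ 8.85%.

Labor force = 165.93 + 16.11 = 182.04 million.
Numerator = 16.11 + 1.61 + 5.65 = 23.37 million.
Denominator = 182.04 + 1.61 = 183.65 million.
Broad rate = 23.37 / 183.65 = 12.73%.
Headline unemployment rate = 16.11 / 182.04 = 8.85%.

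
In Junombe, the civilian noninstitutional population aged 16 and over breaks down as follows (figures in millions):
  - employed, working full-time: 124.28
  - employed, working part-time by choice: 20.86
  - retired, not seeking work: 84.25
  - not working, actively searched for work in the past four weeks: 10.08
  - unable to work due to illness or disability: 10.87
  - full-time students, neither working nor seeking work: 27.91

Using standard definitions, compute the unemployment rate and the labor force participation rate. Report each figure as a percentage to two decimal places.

Employed = 124.28 + 20.86 = 145.14 million.
Unemployed = 10.08 million.
Labor force = 145.14 + 10.08 = 155.22 million.
Not in labor force = 84.25 + 10.87 + 27.91 = 123.03 million (those not working and not actively searching are outside the labor force).
Civilian working-age population = 155.22 + 123.03 = 278.25 million.
Unemployment rate = 10.08 / 155.22 = 6.49%.
Labor force participation rate = 155.22 / 278.25 = 55.78%.

Unemployment rate ≈ 6.49%; labor force participation rate ≈ 55.78%.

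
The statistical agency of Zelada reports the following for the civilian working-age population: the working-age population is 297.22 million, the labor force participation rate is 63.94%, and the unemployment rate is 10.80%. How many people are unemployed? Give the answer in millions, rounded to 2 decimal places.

About 20.52 million are unemployed.

Labor force = 0.6394 × 297.22 = 190.04 million.
Unemployed = 0.1080 × 190.04 ≈ 20.52 million.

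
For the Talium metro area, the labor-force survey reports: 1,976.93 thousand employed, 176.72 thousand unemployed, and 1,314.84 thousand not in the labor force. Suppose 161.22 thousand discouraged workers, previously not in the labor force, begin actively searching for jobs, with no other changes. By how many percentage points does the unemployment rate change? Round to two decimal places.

The unemployment rate changes by +6.39 percentage points.

Initially, labor force = 1,976.93 + 176.72 = 2,153.65 thousand, so u = 176.72/2,153.65 = 8.21%.
After the change, unemployed and labor force both rise by 161.22 → E = 1,976.93, U = 337.94, labor force = 2,314.87 thousand.
New unemployment rate = 337.94 / 2,314.87 = 14.60%.
Change = 14.60% − 8.21% = +6.39 percentage points.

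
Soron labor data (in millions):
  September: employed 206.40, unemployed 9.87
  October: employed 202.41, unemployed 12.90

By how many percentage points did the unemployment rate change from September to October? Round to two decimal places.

The unemployment rate changed by +1.43 percentage points.

September: labor force = 206.40 + 9.87 = 216.27; u = 9.87/216.27 = 4.56%.
October: labor force = 202.41 + 12.90 = 215.31; u = 12.90/215.31 = 5.99%.
Change = 5.99% − 4.56% = +1.43 pp.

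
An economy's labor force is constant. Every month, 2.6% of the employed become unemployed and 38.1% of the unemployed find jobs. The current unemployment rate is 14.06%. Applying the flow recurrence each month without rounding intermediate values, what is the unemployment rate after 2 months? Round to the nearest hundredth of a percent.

Unemployment rate after two months ≈ 9.09%.

With a fixed labor force, u_{t+1} = u_t + s·(1−u_t) − f·u_t = u_t·(1−s−f) + s.
Here 1−s−f = 0.593 and s = 0.026.
u_1 = 0.140600 × 0.593 + 0.026 = 0.109376.
u_2 = 0.109376 × 0.593 + 0.026 = 0.090860.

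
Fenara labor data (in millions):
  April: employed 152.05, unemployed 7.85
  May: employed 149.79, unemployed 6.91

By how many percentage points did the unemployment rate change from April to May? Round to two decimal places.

April: labor force = 152.05 + 7.85 = 159.90; u = 7.85/159.90 = 4.91%.
May: labor force = 149.79 + 6.91 = 156.70; u = 6.91/156.70 = 4.41%.
Change = 4.41% − 4.91% = −0.50 pp.

The unemployment rate changed by −0.50 percentage points.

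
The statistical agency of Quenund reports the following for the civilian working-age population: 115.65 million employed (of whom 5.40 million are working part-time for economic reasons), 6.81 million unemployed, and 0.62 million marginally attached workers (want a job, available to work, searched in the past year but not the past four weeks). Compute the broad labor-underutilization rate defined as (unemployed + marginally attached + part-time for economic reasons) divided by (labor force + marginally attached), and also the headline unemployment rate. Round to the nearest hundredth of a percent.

Broad underutilization rate ≈ 10.42%; headline unemployment rate ≈ 5.56%.

Labor force = 115.65 + 6.81 = 122.46 million.
Numerator = 6.81 + 0.62 + 5.40 = 12.83 million.
Denominator = 122.46 + 0.62 = 123.08 million.
Broad rate = 12.83 / 123.08 = 10.42%.
Headline unemployment rate = 6.81 / 122.46 = 5.56%.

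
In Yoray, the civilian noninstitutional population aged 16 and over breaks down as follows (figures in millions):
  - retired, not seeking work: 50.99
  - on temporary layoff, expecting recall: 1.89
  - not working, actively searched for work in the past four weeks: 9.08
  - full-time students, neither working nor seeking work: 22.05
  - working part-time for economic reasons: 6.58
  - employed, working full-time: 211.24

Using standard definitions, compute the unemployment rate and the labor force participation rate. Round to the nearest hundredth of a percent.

Employed = 6.58 + 211.24 = 217.82 million (anyone who worked, including part-time for economic reasons, counts as employed).
Unemployed = 1.89 + 9.08 = 10.97 million (jobless and actively searching, or on temporary layoff).
Labor force = 217.82 + 10.97 = 228.79 million.
Not in labor force = 50.99 + 22.05 = 73.04 million (those not working and not actively searching are outside the labor force).
Civilian working-age population = 228.79 + 73.04 = 301.83 million.
Unemployment rate = 10.97 / 228.79 = 4.79%.
Labor force participation rate = 228.79 / 301.83 = 75.80%.

Unemployment rate ≈ 4.79%; labor force participation rate ≈ 75.80%.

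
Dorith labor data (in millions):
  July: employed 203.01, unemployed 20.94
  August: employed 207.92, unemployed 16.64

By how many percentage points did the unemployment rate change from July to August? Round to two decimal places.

July: labor force = 203.01 + 20.94 = 223.95; u = 20.94/223.95 = 9.35%.
August: labor force = 207.92 + 16.64 = 224.56; u = 16.64/224.56 = 7.41%.
Change = 7.41% − 9.35% = −1.94 pp.

The unemployment rate changed by −1.94 percentage points.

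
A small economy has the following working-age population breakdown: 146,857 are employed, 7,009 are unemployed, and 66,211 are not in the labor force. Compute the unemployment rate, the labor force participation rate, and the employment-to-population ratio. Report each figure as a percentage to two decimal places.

Unemployment rate ≈ 4.56%; labor force participation rate ≈ 69.91%; employment-population ratio ≈ 66.73%.

Labor force = employed + unemployed = 146,857 + 7,009 = 153,866.
Working-age population = 153,866 + 66,211 = 220,077.
Unemployment rate = 7,009 / 153,866 = 4.56%.
Labor force participation rate = 153,866 / 220,077 = 69.91%.
Employment-population ratio = 146,857 / 220,077 = 66.73%.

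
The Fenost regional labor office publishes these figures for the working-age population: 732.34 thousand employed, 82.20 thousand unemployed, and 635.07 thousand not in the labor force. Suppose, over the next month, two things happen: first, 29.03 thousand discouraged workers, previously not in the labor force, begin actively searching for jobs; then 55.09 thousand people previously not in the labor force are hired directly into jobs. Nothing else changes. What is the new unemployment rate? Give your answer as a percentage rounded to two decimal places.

Initially, labor force = 732.34 + 82.20 = 814.54 thousand, so u = 82.20/814.54 = 10.09%.
After the first change, unemployed and labor force both rise by 29.03 → E = 732.34, U = 111.23, labor force = 843.57 thousand.
After the second change, employed and labor force both rise by 55.09; unemployed unchanged → E = 787.43, U = 111.23, labor force = 898.66 thousand.
New unemployment rate = 111.23 / 898.66 = 12.38%.

New unemployment rate ≈ 12.38%.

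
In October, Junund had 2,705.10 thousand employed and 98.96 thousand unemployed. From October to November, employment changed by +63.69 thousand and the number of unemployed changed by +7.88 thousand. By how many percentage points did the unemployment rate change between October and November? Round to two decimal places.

October: labor force = 2,705.10 + 98.96 = 2,804.06; u = 98.96/2,804.06 = 3.53%.
November: labor force = 2,768.79 + 106.84 = 2,875.63; u = 106.84/2,875.63 = 3.72%.
Change = 3.72% − 3.53% = +0.19 pp.

The unemployment rate changed by +0.19 percentage points.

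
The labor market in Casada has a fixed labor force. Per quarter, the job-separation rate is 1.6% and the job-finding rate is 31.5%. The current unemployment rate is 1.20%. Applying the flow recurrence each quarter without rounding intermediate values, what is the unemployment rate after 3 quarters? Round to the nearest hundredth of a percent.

With a fixed labor force, u_{t+1} = u_t + s·(1−u_t) − f·u_t = u_t·(1−s−f) + s.
Here 1−s−f = 0.669 and s = 0.016.
u_1 = 0.012000 × 0.669 + 0.016 = 0.024028.
u_2 = 0.024028 × 0.669 + 0.016 = 0.032075.
u_3 = 0.032075 × 0.669 + 0.016 = 0.037458.

Unemployment rate after three quarters ≈ 3.75%.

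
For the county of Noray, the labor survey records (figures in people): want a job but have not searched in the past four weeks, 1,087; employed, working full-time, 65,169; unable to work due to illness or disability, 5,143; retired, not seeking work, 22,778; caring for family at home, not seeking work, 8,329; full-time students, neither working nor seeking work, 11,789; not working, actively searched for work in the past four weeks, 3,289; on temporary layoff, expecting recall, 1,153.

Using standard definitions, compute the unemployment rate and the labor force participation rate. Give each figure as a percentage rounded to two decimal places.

Unemployment rate ≈ 6.38%; labor force participation rate ≈ 58.63%.

Employed = 65,169.
Unemployed = 3,289 + 1,153 = 4,442 (jobless and actively searching, or on temporary layoff).
Labor force = 65,169 + 4,442 = 69,611.
Not in labor force = 1,087 + 5,143 + 22,778 + 8,329 + 11,789 = 49,126 (those not working and not actively searching are outside the labor force — including those who want a job but have given up searching).
Civilian working-age population = 69,611 + 49,126 = 118,737.
Unemployment rate = 4,442 / 69,611 = 6.38%.
Labor force participation rate = 69,611 / 118,737 = 58.63%.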